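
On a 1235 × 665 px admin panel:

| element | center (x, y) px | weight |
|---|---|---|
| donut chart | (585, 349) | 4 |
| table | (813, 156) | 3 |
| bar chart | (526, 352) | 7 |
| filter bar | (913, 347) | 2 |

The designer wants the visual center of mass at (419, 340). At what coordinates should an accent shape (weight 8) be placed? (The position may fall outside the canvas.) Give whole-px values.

(-29, 392)

New total weight: (4 + 3 + 7 + 2) + 8 = 24.
Along x: (10287 + 8·x) / 24 = 419 (existing moment 4·585 + 3·813 + 7·526 + 2·913 = 10287) ⇒ x = (10056 − 10287) / 8 ≈ -28.88.
Along y: (5022 + 8·y) / 24 = 340 (existing moment 4·349 + 3·156 + 7·352 + 2·347 = 5022) ⇒ y = (8160 − 5022) / 8 ≈ 392.25.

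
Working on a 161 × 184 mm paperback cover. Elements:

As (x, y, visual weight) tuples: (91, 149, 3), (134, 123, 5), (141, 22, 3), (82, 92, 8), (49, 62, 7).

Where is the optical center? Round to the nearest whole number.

(91, 88)

Total weight = 3 + 5 + 3 + 8 + 7 = 26.
Σw·x = 3·91 + 5·134 + 3·141 + 8·82 + 7·49 = 2365, so x̄ = 2365/26 ≈ 90.96.
Σw·y = 3·149 + 5·123 + 3·22 + 8·92 + 7·62 = 2298, so ȳ = 2298/26 ≈ 88.38.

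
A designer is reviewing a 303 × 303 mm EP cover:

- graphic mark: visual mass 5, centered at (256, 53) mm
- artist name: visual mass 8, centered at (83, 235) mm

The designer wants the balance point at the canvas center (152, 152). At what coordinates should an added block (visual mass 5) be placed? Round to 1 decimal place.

(158.4, 118.2)

After adding the added block, total weight = 5 + 8 + 5 = 18.
x: target moment 18×152 = 2736; current 5·256 + 8·83 = 1944; the added block supplies 792, so x = 792/5 ≈ 158.40.
y: target moment 18×152 = 2736; current 5·53 + 8·235 = 2145; the added block supplies 591, so y = 591/5 ≈ 118.20.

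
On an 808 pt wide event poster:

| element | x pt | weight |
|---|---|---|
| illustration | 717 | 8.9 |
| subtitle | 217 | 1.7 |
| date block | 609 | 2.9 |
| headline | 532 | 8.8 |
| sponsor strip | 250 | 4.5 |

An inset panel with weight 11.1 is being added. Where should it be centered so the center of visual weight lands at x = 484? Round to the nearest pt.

With the inset panel, Σw becomes 8.9 + 1.7 + 2.9 + 8.8 + 4.5 + 11.1 = 37.9.
Along x: (14322.9 + 11.1·x) / 37.9 = 484 (existing moment 8.9·717 + 1.7·217 + 2.9·609 + 8.8·532 + 4.5·250 = 14322.9) ⇒ x = (18343.6 − 14322.9) / 11.1 ≈ 362.23.

x ≈ 362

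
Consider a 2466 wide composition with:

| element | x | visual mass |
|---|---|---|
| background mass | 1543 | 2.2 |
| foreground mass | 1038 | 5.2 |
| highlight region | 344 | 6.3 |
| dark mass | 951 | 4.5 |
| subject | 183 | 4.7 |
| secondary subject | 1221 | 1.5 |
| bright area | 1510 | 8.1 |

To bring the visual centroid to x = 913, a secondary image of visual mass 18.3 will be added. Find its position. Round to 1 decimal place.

x ≈ 886.3

New total weight: (2.2 + 5.2 + 6.3 + 4.5 + 4.7 + 1.5 + 8.1) + 18.3 = 50.8.
Along x: (30161.5 + 18.3·x) / 50.8 = 913 (existing moment 2.2·1543 + 5.2·1038 + 6.3·344 + 4.5·951 + 4.7·183 + 1.5·1221 + 8.1·1510 = 30161.5) ⇒ x = (46380.4 − 30161.5) / 18.3 ≈ 886.28.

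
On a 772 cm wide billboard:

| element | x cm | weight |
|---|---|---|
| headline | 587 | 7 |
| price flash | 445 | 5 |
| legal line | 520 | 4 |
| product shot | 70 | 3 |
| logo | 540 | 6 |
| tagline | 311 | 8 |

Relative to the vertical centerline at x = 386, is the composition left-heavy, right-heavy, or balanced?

Total weight = 7 + 5 + 4 + 3 + 6 + 8 = 33.
Σw·x = 14352; x̄ = 14352/33 ≈ 434.91.
434.9 vs midline 386 → right-heavy.

right-heavy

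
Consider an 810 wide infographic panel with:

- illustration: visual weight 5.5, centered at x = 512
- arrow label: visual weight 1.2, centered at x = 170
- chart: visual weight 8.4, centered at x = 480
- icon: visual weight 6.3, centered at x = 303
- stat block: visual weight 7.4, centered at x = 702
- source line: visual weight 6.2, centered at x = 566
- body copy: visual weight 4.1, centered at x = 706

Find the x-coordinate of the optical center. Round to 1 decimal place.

Total weight = 5.5 + 1.2 + 8.4 + 6.3 + 7.4 + 6.2 + 4.1 = 39.1.
x: moment 20559.5 / weight 39.1 ≈ 525.82

x ≈ 525.8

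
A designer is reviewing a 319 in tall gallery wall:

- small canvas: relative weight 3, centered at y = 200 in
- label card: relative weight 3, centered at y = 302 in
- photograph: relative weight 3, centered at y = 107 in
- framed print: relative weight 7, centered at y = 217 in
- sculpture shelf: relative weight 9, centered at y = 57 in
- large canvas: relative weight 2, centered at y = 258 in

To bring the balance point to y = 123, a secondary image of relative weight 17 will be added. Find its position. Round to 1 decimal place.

y ≈ 61.0

New total weight: (3 + 3 + 3 + 7 + 9 + 2) + 17 = 44.
y: target moment 44×123 = 5412; current 3·200 + 3·302 + 3·107 + 7·217 + 9·57 + 2·258 = 4375; the secondary image supplies 1037, so y = 1037/17 ≈ 61.00.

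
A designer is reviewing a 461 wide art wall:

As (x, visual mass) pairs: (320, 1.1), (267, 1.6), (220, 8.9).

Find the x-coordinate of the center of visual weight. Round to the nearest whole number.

x ≈ 236

Weights sum to 1.1 + 1.6 + 8.9 = 11.6.
Σw·x = 1.1·320 + 1.6·267 + 8.9·220 = 2737.2, so x̄ = 2737.2/11.6 ≈ 235.97.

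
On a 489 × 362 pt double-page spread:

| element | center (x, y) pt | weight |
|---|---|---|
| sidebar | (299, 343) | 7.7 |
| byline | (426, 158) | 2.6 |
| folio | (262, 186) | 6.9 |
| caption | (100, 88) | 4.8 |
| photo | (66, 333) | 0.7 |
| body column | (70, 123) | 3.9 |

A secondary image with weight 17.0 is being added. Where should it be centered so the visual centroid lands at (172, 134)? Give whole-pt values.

(87, 22)

With the secondary image, Σw becomes 7.7 + 2.6 + 6.9 + 4.8 + 0.7 + 3.9 + 17.0 = 43.6.
Along x: (6016.9 + 17.0·x) / 43.6 = 172 (existing moment 7.7·299 + 2.6·426 + 6.9·262 + 4.8·100 + 0.7·66 + 3.9·70 = 6016.9) ⇒ x = (7499.2 − 6016.9) / 17.0 ≈ 87.19.
Along y: (5470.5 + 17.0·y) / 43.6 = 134 (existing moment 7.7·343 + 2.6·158 + 6.9·186 + 4.8·88 + 0.7·333 + 3.9·123 = 5470.5) ⇒ y = (5842.4 − 5470.5) / 17.0 ≈ 21.88.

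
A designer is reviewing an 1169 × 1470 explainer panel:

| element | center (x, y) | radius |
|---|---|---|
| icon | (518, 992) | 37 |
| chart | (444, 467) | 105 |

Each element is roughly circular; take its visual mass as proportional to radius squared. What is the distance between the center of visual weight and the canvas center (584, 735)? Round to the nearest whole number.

≈ 248

Weights ∝ r²: icon 37² = 1369, chart 105² = 11025; Σw = 12394.
Σw·x = 1369·518 + 11025·444 = 5604242, so x̄ = 5604242/12394 ≈ 452.17.
Σw·y = 1369·992 + 11025·467 = 6506723, so ȳ = 6506723/12394 ≈ 524.99.
Relative to (584, 735): Δ = (-131.83, -210.01); |Δ| = √(-131.83² + -210.01²) ≈ 247.96.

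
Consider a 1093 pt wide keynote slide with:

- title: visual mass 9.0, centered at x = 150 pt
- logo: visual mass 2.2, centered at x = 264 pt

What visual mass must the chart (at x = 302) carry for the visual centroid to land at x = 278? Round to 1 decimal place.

Existing Σw = 11.2 (9.0 + 2.2); existing moment 9.0·150 + 2.2·264 = 1930.8.
Balance at x = 278 requires (1930.8 + w·302) / (11.2 + w) = 278.
So w = (278·11.2 − 1930.8)/(302 − 278) = 1182.8/24 ≈ 49.28.

w ≈ 49.3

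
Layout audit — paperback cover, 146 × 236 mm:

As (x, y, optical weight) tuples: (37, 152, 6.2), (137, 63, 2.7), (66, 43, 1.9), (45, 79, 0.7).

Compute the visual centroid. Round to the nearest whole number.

(66, 109)

Weights sum to 6.2 + 2.7 + 1.9 + 0.7 = 11.5.
Σw·x = 6.2·37 + 2.7·137 + 1.9·66 + 0.7·45 = 756.2, so x̄ = 756.2/11.5 ≈ 65.76.
Σw·y = 6.2·152 + 2.7·63 + 1.9·43 + 0.7·79 = 1249.5, so ȳ = 1249.5/11.5 ≈ 108.65.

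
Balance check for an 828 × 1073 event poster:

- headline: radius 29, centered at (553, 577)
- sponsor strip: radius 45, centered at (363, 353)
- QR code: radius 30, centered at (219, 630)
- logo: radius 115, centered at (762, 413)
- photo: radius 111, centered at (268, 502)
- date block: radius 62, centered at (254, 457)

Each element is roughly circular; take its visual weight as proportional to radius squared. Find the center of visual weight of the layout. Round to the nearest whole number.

Weights ∝ r²: headline 29² = 841, sponsor strip 45² = 2025, QR code 30² = 900, logo 115² = 13225, photo 111² = 12321, date block 62² = 3844; Σw = 33156.
x-moment: 841·553 + 2025·363 + 900·219 + 13225·762 + 12321·268 + 3844·254 = 15753102; centroid 15753102/33156 ≈ 475.12.
y-moment: 841·577 + 2025·353 + 900·630 + 13225·413 + 12321·502 + 3844·457 = 15170857; centroid 15170857/33156 ≈ 457.56.

(475, 458)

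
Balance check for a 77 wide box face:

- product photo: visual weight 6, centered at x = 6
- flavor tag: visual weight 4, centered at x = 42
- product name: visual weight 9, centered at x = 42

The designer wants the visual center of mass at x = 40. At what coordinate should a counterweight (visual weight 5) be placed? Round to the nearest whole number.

With the counterweight, Σw becomes 6 + 4 + 9 + 5 = 24.
x: target moment 24×40 = 960; current 6·6 + 4·42 + 9·42 = 582; the counterweight supplies 378, so x = 378/5 ≈ 75.60.

x ≈ 76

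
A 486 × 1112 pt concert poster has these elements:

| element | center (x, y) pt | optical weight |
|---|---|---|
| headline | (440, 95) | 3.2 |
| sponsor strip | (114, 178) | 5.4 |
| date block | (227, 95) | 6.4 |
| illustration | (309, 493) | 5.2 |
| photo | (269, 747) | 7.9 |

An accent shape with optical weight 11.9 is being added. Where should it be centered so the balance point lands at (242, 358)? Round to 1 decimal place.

With the accent shape, Σw becomes 3.2 + 5.4 + 6.4 + 5.2 + 7.9 + 11.9 = 40.0.
Along x: (7208.3 + 11.9·x) / 40.0 = 242 (existing moment 3.2·440 + 5.4·114 + 6.4·227 + 5.2·309 + 7.9·269 = 7208.3) ⇒ x = (9680.0 − 7208.3) / 11.9 ≈ 207.71.
Along y: (10338.1 + 11.9·y) / 40.0 = 358 (existing moment 3.2·95 + 5.4·178 + 6.4·95 + 5.2·493 + 7.9·747 = 10338.1) ⇒ y = (14320.0 − 10338.1) / 11.9 ≈ 334.61.

(207.7, 334.6)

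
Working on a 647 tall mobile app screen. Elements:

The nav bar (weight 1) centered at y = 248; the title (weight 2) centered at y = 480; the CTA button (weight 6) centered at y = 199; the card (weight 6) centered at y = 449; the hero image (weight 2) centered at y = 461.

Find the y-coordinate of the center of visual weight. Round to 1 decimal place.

Σw = 1 + 2 + 6 + 6 + 2 = 17.
Σw·y = 1·248 + 2·480 + 6·199 + 6·449 + 2·461 = 6018, so ȳ = 6018/17 ≈ 354.00.

y ≈ 354.0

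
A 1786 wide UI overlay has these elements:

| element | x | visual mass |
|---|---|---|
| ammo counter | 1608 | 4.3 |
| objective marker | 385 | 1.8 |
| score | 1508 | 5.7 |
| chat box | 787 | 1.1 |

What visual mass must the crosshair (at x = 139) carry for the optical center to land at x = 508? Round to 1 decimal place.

w ≈ 28.5

Known weights sum to 4.3 + 1.8 + 5.7 + 1.1 = 12.9; their moment is 4.3·1608 + 1.8·385 + 5.7·1508 + 1.1·787 = 17068.7.
Set Σw·x/Σw = 508: (17068.7 + 139w) = 508·(12.9 + w).
Rearranging, w·(139 − 508) = 508·12.9 − 17068.7 = -10515.5, so w ≈ -10515.5/-369 = 28.50.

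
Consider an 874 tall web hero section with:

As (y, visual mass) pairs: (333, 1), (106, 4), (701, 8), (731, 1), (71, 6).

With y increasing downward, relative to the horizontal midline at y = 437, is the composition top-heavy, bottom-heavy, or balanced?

top-heavy

Total weight = 1 + 4 + 8 + 1 + 6 = 20.
Σw·y = 1·333 + 4·106 + 8·701 + 1·731 + 6·71 = 7522, so ȳ = 7522/20 ≈ 376.10.
Since 376.1 is above (smaller y than) 437, the composition reads top-heavy.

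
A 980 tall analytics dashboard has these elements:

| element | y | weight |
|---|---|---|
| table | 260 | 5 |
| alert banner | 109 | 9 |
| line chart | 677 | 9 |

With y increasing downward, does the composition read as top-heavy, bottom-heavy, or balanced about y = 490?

top-heavy

Weights sum to 5 + 9 + 9 = 23.
y: (5·260 + 9·109 + 9·677) / 23 = 8374 / 23 ≈ 364.09
364.1 vs midline 490 → top-heavy.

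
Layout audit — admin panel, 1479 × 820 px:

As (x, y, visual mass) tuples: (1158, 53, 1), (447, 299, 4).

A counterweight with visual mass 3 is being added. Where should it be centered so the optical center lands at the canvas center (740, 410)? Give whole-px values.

New total weight: (1 + 4) + 3 = 8.
Along x: (2946 + 3·x) / 8 = 740 (existing moment 1·1158 + 4·447 = 2946) ⇒ x = (5920 − 2946) / 3 ≈ 991.33.
Along y: (1249 + 3·y) / 8 = 410 (existing moment 1·53 + 4·299 = 1249) ⇒ y = (3280 − 1249) / 3 ≈ 677.00.

(991, 677)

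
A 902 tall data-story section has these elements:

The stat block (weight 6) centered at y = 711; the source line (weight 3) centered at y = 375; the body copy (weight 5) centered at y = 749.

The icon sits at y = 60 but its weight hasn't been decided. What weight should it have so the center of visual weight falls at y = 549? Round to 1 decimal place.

Fixed elements: Σw = 6 + 3 + 5 = 14, Σw·y = 6·711 + 3·375 + 5·749 = 9136.
Balance at y = 549 requires (9136 + w·60) / (14 + w) = 549.
Rearranging, w·(60 − 549) = 549·14 − 9136 = -1450, so w ≈ -1450/-489 = 2.97.

w ≈ 3.0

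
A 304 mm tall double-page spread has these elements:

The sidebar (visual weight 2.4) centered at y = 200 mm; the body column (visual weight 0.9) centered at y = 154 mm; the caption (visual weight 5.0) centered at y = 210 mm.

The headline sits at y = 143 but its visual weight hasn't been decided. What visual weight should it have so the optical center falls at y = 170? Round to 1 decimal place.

w ≈ 9.5

Fixed elements: Σw = 2.4 + 0.9 + 5.0 = 8.3, Σw·y = 2.4·200 + 0.9·154 + 5.0·210 = 1668.6.
Balance at y = 170 requires (1668.6 + w·143) / (8.3 + w) = 170.
Solving: w = (170·8.3 − 1668.6) / (143 − 170) = -257.6 / -27 ≈ 9.54.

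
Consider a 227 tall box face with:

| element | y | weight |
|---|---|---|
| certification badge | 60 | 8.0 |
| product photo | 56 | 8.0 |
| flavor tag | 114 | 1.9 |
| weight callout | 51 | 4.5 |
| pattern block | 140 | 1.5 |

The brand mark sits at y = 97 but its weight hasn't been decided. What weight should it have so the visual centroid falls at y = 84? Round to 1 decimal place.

w ≈ 32.6

Existing Σw = 23.9 (8.0 + 8.0 + 1.9 + 4.5 + 1.5); existing moment 8.0·60 + 8.0·56 + 1.9·114 + 4.5·51 + 1.5·140 = 1584.1.
Set Σw·y/Σw = 84: (1584.1 + 97w) = 84·(23.9 + w).
Solving: w = (84·23.9 − 1584.1) / (97 − 84) = 423.5 / 13 ≈ 32.58.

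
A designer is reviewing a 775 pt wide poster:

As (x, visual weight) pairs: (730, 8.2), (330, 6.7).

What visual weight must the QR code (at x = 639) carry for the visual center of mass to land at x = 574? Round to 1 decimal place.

Known weights sum to 8.2 + 6.7 = 14.9; their moment is 8.2·730 + 6.7·330 = 8197.0.
Set Σw·x/Σw = 574: (8197.0 + 639w) = 574·(14.9 + w).
Rearranging, w·(639 − 574) = 574·14.9 − 8197.0 = 355.6, so w ≈ 355.6/65 = 5.47.

w ≈ 5.5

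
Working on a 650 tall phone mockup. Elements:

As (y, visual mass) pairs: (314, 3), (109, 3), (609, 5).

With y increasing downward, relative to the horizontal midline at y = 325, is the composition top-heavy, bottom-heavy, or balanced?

Weights sum to 3 + 3 + 5 = 11.
y: (3·314 + 3·109 + 5·609) / 11 = 4314 / 11 ≈ 392.18
Since 392.2 is below (larger y than) 325, the composition reads bottom-heavy.

bottom-heavy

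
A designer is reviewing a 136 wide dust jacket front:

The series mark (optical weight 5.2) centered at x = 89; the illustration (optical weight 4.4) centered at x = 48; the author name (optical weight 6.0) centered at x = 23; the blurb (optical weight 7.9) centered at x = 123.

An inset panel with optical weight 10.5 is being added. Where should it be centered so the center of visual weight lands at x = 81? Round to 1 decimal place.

New total weight: (5.2 + 4.4 + 6.0 + 7.9) + 10.5 = 34.0.
x: target moment 34.0×81 = 2754.0; current 5.2·89 + 4.4·48 + 6.0·23 + 7.9·123 = 1783.7; the inset panel supplies 970.3, so x = 970.3/10.5 ≈ 92.41.

x ≈ 92.4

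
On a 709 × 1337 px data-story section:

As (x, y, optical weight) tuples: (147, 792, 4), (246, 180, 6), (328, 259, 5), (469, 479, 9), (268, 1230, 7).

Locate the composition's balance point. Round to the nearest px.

Σw = 4 + 6 + 5 + 9 + 7 = 31.
x-moment: 4·147 + 6·246 + 5·328 + 9·469 + 7·268 = 9801; centroid 9801/31 ≈ 316.16.
y-moment: 4·792 + 6·180 + 5·259 + 9·479 + 7·1230 = 18464; centroid 18464/31 ≈ 595.61.

(316, 596)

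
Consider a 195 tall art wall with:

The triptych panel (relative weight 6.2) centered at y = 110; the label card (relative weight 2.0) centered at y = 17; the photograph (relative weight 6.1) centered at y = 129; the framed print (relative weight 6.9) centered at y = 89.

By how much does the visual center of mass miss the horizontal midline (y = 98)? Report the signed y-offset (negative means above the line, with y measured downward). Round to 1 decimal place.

Σw = 6.2 + 2.0 + 6.1 + 6.9 = 21.2.
Σw·y = 6.2·110 + 2.0·17 + 6.1·129 + 6.9·89 = 2117.0, so ȳ = 2117.0/21.2 ≈ 99.86.
Against y = 98, that's 99.86 − 98 = 1.86.

≈ 1.9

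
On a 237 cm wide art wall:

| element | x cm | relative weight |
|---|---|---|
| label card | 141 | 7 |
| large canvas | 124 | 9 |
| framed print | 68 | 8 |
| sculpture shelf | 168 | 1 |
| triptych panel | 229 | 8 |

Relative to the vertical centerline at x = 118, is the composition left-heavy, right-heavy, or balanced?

right-heavy

Σw = 7 + 9 + 8 + 1 + 8 = 33.
Σw·x = 7·141 + 9·124 + 8·68 + 1·168 + 8·229 = 4647, so x̄ = 4647/33 ≈ 140.82.
Since 140.8 is right of 118, the composition reads right-heavy.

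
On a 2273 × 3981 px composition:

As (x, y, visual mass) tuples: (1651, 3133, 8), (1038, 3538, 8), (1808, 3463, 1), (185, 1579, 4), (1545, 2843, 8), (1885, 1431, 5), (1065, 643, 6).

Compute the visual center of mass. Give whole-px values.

(1306, 2423)

Σw = 8 + 8 + 1 + 4 + 8 + 5 + 6 = 40.
Σw·x = 8·1651 + 8·1038 + 1·1808 + 4·185 + 8·1545 + 5·1885 + 6·1065 = 52235, so x̄ = 52235/40 ≈ 1305.88.
Σw·y = 8·3133 + 8·3538 + 1·3463 + 4·1579 + 8·2843 + 5·1431 + 6·643 = 96904, so ȳ = 96904/40 ≈ 2422.60.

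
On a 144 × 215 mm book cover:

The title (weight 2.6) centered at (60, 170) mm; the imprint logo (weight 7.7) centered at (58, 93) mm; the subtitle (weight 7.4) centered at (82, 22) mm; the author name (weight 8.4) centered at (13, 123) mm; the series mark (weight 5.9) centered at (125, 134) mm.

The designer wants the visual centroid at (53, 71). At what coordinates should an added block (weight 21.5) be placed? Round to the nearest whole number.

(36, 30)

After adding the added block, total weight = 2.6 + 7.7 + 7.4 + 8.4 + 5.9 + 21.5 = 53.5.
x: target moment 53.5×53 = 2835.5; current 2.6·60 + 7.7·58 + 7.4·82 + 8.4·13 + 5.9·125 = 2056.1; the added block supplies 779.4, so x = 779.4/21.5 ≈ 36.25.
y: target moment 53.5×71 = 3798.5; current 2.6·170 + 7.7·93 + 7.4·22 + 8.4·123 + 5.9·134 = 3144.7; the added block supplies 653.8, so y = 653.8/21.5 ≈ 30.41.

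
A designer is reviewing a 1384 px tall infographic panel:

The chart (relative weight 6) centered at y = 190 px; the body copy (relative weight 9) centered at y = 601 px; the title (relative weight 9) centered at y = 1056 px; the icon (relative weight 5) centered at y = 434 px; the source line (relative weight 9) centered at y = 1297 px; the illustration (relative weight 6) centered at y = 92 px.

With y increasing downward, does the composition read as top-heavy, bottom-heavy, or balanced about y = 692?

Σw = 6 + 9 + 9 + 5 + 9 + 6 = 44.
y-moment: 6·190 + 9·601 + 9·1056 + 5·434 + 9·1297 + 6·92 = 30448; centroid 30448/44 ≈ 692.00.
That equals the midline 692 — balanced.

balanced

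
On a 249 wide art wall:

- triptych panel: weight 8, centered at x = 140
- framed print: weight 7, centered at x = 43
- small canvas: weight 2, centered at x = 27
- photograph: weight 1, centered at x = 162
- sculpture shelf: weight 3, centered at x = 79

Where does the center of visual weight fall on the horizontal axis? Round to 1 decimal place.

Weights sum to 8 + 7 + 2 + 1 + 3 = 21.
Σw·x = 8·140 + 7·43 + 2·27 + 1·162 + 3·79 = 1874, so x̄ = 1874/21 ≈ 89.24.

x ≈ 89.2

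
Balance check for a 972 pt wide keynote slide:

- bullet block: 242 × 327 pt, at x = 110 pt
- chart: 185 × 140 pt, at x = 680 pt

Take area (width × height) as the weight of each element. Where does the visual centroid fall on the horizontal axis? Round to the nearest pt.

x ≈ 251

Areas: bullet block 242·327 = 79134, chart 185·140 = 25900. Total weight = 105034.
x: (79134·110 + 25900·680) / 105034 = 26316740 / 105034 ≈ 250.55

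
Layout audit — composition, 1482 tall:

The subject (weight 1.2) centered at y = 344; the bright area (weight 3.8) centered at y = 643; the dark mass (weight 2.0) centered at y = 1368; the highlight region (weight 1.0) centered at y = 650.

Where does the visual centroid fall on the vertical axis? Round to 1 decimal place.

y ≈ 780.3

Weights sum to 1.2 + 3.8 + 2.0 + 1.0 = 8.0.
y: (1.2·344 + 3.8·643 + 2.0·1368 + 1.0·650) / 8.0 = 6242.2 / 8.0 ≈ 780.27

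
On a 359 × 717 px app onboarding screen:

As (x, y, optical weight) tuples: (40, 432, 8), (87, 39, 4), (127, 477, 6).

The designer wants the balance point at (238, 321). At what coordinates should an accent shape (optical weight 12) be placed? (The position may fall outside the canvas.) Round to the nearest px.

(476, 263)

After adding the accent shape, total weight = 8 + 4 + 6 + 12 = 30.
x: need Σw·x = 30·238 = 7140. Existing = 8·40 + 4·87 + 6·127 = 1430. Remainder 5710 / 12 ≈ 475.83.
y: need Σw·y = 30·321 = 9630. Existing = 8·432 + 4·39 + 6·477 = 6474. Remainder 3156 / 12 ≈ 263.00.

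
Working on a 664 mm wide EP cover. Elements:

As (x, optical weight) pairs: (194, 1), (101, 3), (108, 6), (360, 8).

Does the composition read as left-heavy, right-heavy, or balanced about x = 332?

Weights sum to 1 + 3 + 6 + 8 = 18.
Σw·x = 1·194 + 3·101 + 6·108 + 8·360 = 4025, so x̄ = 4025/18 ≈ 223.61.
223.6 vs midline 332 → left-heavy.

left-heavy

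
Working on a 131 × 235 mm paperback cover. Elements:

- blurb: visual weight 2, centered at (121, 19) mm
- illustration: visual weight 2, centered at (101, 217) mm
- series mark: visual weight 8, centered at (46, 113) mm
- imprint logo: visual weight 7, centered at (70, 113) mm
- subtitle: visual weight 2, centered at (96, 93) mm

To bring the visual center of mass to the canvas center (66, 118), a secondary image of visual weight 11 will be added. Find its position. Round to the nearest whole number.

New total weight: (2 + 2 + 8 + 7 + 2) + 11 = 32.
x: need Σw·x = 32·66 = 2112. Existing = 2·121 + 2·101 + 8·46 + 7·70 + 2·96 = 1494. Remainder 618 / 11 ≈ 56.18.
y: need Σw·y = 32·118 = 3776. Existing = 2·19 + 2·217 + 8·113 + 7·113 + 2·93 = 2353. Remainder 1423 / 11 ≈ 129.36.

(56, 129)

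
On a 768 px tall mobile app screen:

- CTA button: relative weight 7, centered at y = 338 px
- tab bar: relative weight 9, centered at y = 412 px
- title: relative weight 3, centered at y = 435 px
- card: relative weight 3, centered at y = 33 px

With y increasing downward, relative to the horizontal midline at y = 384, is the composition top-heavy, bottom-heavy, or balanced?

top-heavy

Total weight = 7 + 9 + 3 + 3 = 22.
y-moment: 7·338 + 9·412 + 3·435 + 3·33 = 7478; centroid 7478/22 ≈ 339.91.
339.9 lies above (smaller y than) the midline 384, so the layout is top-heavy.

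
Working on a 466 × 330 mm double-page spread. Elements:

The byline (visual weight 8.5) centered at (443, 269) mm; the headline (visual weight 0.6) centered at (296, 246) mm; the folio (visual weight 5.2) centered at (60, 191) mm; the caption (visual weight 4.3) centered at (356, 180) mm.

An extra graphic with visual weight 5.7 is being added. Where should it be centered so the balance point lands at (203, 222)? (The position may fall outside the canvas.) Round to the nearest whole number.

With the extra graphic, Σw becomes 8.5 + 0.6 + 5.2 + 4.3 + 5.7 = 24.3.
Along x: (5785.9 + 5.7·x) / 24.3 = 203 (existing moment 8.5·443 + 0.6·296 + 5.2·60 + 4.3·356 = 5785.9) ⇒ x = (4932.9 − 5785.9) / 5.7 ≈ -149.65.
Along y: (4201.3 + 5.7·y) / 24.3 = 222 (existing moment 8.5·269 + 0.6·246 + 5.2·191 + 4.3·180 = 4201.3) ⇒ y = (5394.6 − 4201.3) / 5.7 ≈ 209.35.

(-150, 209)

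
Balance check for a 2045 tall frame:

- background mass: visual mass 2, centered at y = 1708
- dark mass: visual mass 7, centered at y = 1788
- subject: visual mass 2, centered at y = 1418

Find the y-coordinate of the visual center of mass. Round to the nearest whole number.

Weights sum to 2 + 7 + 2 = 11.
Σw·y = 2·1708 + 7·1788 + 2·1418 = 18768, so ȳ = 18768/11 ≈ 1706.18.

y ≈ 1706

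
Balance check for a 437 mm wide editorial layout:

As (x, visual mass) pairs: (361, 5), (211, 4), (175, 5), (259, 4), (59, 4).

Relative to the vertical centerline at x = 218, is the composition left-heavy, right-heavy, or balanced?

Weights sum to 5 + 4 + 5 + 4 + 4 = 22.
Σw·x = 5·361 + 4·211 + 5·175 + 4·259 + 4·59 = 4796, so x̄ = 4796/22 ≈ 218.00.
The centroid 218.00 matches the midline at 218, so the layout is balanced.

balanced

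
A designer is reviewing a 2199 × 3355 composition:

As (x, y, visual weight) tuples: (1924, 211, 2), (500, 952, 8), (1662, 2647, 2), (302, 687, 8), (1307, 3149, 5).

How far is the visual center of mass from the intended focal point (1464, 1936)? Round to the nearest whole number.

Weights sum to 2 + 8 + 2 + 8 + 5 = 25.
Σw·x = 2·1924 + 8·500 + 2·1662 + 8·302 + 5·1307 = 20123, so x̄ = 20123/25 ≈ 804.92.
Σw·y = 2·211 + 8·952 + 2·2647 + 8·687 + 5·3149 = 34573, so ȳ = 34573/25 ≈ 1382.92.
From (1464, 1936): dx = -659.08, dy = -553.08, so the distance is √(dx²+dy²) ≈ 860.40.

≈ 860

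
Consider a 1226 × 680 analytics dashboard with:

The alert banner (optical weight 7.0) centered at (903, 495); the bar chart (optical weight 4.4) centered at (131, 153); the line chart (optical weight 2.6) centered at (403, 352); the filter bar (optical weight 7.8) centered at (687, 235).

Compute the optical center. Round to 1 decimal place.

(610.3, 315.9)

Σw = 7.0 + 4.4 + 2.6 + 7.8 = 21.8.
x: (7.0·903 + 4.4·131 + 2.6·403 + 7.8·687) / 21.8 = 13303.8 / 21.8 ≈ 610.27
y: (7.0·495 + 4.4·153 + 2.6·352 + 7.8·235) / 21.8 = 6886.4 / 21.8 ≈ 315.89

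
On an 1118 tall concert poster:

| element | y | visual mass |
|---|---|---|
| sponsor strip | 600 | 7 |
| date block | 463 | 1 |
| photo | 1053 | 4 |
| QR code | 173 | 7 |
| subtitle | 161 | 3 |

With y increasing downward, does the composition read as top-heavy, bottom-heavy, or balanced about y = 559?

Total weight = 7 + 1 + 4 + 7 + 3 = 22.
y-moment: 7·600 + 1·463 + 4·1053 + 7·173 + 3·161 = 10569; centroid 10569/22 ≈ 480.41.
480.4 lies above (smaller y than) the midline 559, so the layout is top-heavy.

top-heavy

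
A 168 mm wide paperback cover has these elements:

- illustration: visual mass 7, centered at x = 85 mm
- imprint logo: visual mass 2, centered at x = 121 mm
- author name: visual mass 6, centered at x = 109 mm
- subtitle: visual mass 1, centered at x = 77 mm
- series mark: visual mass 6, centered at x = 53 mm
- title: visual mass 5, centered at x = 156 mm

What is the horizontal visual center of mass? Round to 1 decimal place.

x ≈ 98.7

Total weight = 7 + 2 + 6 + 1 + 6 + 5 = 27.
x-moment: 7·85 + 2·121 + 6·109 + 1·77 + 6·53 + 5·156 = 2666; centroid 2666/27 ≈ 98.74.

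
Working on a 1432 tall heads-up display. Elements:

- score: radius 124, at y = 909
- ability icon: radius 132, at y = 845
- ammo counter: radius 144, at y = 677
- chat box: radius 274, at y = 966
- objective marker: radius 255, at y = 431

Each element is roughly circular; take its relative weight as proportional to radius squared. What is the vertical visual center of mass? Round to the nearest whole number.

r² weights: score 124² = 15376, ability icon 132² = 17424, ammo counter 144² = 20736, chat box 274² = 75076, objective marker 255² = 65025. Total = 193637.
y: (15376·909 + 17424·845 + 20736·677 + 75076·966 + 65025·431) / 193637 = 143287527 / 193637 ≈ 739.98

y ≈ 740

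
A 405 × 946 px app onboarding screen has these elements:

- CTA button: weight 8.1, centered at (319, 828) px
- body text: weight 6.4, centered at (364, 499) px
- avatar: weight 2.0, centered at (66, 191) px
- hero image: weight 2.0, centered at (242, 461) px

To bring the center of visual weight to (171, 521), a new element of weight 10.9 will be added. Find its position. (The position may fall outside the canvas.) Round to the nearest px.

(-46, 377)

After adding the new element, total weight = 8.1 + 6.4 + 2.0 + 2.0 + 10.9 = 29.4.
Along x: (5529.5 + 10.9·x) / 29.4 = 171 (existing moment 8.1·319 + 6.4·364 + 2.0·66 + 2.0·242 = 5529.5) ⇒ x = (5027.4 − 5529.5) / 10.9 ≈ -46.06.
Along y: (11204.4 + 10.9·y) / 29.4 = 521 (existing moment 8.1·828 + 6.4·499 + 2.0·191 + 2.0·461 = 11204.4) ⇒ y = (15317.4 − 11204.4) / 10.9 ≈ 377.34.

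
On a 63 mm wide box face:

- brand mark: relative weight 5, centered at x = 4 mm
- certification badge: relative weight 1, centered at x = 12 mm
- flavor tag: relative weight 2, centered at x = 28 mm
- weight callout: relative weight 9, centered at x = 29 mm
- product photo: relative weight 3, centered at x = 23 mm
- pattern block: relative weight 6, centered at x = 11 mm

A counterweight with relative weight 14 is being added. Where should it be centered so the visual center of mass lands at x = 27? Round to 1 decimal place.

x ≈ 42.6

After adding the counterweight, total weight = 5 + 1 + 2 + 9 + 3 + 6 + 14 = 40.
x: need Σw·x = 40·27 = 1080. Existing = 5·4 + 1·12 + 2·28 + 9·29 + 3·23 + 6·11 = 484. Remainder 596 / 14 ≈ 42.57.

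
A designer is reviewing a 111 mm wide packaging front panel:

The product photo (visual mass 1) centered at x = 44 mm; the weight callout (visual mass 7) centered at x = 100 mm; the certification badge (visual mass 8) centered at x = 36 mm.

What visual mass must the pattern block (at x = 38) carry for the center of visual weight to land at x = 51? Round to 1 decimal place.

w ≈ 16.6

Existing Σw = 16 (1 + 7 + 8); existing moment 1·44 + 7·100 + 8·36 = 1032.
Balance at x = 51 requires (1032 + w·38) / (16 + w) = 51.
Rearranging, w·(38 − 51) = 51·16 − 1032 = -216, so w ≈ -216/-13 = 16.62.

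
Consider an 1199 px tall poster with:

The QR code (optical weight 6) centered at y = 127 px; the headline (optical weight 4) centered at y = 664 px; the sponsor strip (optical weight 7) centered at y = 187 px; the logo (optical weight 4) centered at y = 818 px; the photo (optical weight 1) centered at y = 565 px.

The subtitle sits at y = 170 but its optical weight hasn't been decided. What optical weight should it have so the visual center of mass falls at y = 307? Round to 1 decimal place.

w ≈ 13.2

Fixed elements: Σw = 6 + 4 + 7 + 4 + 1 = 22, Σw·y = 6·127 + 4·664 + 7·187 + 4·818 + 1·565 = 8564.
Set Σw·y/Σw = 307: (8564 + 170w) = 307·(22 + w).
So w = (307·22 − 8564)/(170 − 307) = -1810/-137 ≈ 13.21.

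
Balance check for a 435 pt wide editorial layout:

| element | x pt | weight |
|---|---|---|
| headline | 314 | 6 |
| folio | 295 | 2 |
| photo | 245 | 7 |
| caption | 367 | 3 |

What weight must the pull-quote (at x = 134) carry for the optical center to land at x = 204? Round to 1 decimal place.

Existing Σw = 18 (6 + 2 + 7 + 3); existing moment 6·314 + 2·295 + 7·245 + 3·367 = 5290.
Set Σw·x/Σw = 204: (5290 + 134w) = 204·(18 + w).
So w = (204·18 − 5290)/(134 − 204) = -1618/-70 ≈ 23.11.

w ≈ 23.1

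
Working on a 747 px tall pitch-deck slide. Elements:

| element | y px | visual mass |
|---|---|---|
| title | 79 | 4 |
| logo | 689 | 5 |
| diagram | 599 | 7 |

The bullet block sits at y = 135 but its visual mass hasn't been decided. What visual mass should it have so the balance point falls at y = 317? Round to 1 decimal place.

w ≈ 15.8

Existing Σw = 16 (4 + 5 + 7); existing moment 4·79 + 5·689 + 7·599 = 7954.
Balance at y = 317 requires (7954 + w·135) / (16 + w) = 317.
So w = (317·16 − 7954)/(135 − 317) = -2882/-182 ≈ 15.84.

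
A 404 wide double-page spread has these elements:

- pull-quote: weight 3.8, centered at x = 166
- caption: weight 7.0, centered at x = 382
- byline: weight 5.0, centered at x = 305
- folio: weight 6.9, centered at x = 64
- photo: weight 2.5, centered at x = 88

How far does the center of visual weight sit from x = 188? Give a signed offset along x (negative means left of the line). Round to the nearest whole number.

≈ 30

Σw = 3.8 + 7.0 + 5.0 + 6.9 + 2.5 = 25.2.
x-moment: 3.8·166 + 7.0·382 + 5.0·305 + 6.9·64 + 2.5·88 = 5491.4; centroid 5491.4/25.2 ≈ 217.91.
Difference: 217.91 − 188 ≈ 29.91.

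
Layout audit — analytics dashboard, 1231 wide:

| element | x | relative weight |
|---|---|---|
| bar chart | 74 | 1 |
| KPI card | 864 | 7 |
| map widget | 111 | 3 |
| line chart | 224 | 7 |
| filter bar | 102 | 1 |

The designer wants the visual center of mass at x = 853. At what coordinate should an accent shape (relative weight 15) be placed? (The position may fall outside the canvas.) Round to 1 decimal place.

x ≈ 1391.8

With the accent shape, Σw becomes 1 + 7 + 3 + 7 + 1 + 15 = 34.
x: target moment 34×853 = 29002; current 1·74 + 7·864 + 3·111 + 7·224 + 1·102 = 8125; the accent shape supplies 20877, so x = 20877/15 ≈ 1391.80.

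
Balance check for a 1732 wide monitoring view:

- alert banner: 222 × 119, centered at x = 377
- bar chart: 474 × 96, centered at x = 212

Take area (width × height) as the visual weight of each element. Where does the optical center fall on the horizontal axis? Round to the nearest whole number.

x ≈ 273

Areas → weights: alert banner 222·119 = 26418, bar chart 474·96 = 45504; Σw = 71922.
Σw·x = 26418·377 + 45504·212 = 19606434, so x̄ = 19606434/71922 ≈ 272.61.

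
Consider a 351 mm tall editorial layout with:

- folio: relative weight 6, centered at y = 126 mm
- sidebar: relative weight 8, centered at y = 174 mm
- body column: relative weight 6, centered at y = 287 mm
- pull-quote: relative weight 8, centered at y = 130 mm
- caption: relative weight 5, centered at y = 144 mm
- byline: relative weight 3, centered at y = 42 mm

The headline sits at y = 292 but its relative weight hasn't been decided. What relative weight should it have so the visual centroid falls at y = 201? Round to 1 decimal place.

w ≈ 16.3

Fixed elements: Σw = 6 + 8 + 6 + 8 + 5 + 3 = 36, Σw·y = 6·126 + 8·174 + 6·287 + 8·130 + 5·144 + 3·42 = 5756.
Balance at y = 201 requires (5756 + w·292) / (36 + w) = 201.
Solving: w = (201·36 − 5756) / (292 − 201) = 1480 / 91 ≈ 16.26.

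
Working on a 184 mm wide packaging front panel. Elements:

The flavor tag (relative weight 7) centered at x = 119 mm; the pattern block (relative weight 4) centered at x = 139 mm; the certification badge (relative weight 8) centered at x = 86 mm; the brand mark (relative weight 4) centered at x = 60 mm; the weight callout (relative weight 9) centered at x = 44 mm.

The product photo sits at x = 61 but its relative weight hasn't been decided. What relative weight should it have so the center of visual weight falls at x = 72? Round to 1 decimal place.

w ≈ 37.2

Fixed elements: Σw = 7 + 4 + 8 + 4 + 9 = 32, Σw·x = 7·119 + 4·139 + 8·86 + 4·60 + 9·44 = 2713.
For the centroid to hit 72: (2713 + w·61) / (32 + w) = 72.
Solving: w = (72·32 − 2713) / (61 − 72) = -409 / -11 ≈ 37.18.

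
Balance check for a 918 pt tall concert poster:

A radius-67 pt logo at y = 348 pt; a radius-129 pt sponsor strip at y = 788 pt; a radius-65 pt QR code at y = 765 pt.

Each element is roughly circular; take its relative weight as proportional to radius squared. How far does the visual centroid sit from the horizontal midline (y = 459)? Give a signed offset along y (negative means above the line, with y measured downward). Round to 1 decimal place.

≈ 247.3 pt

r² weights: logo 67² = 4489, sponsor strip 129² = 16641, QR code 65² = 4225. Total = 25355.
Σw·y = 4489·348 + 16641·788 + 4225·765 = 17907405, so ȳ = 17907405/25355 ≈ 706.27.
Offset from y = 459: 706.27 − 459 ≈ 247.27.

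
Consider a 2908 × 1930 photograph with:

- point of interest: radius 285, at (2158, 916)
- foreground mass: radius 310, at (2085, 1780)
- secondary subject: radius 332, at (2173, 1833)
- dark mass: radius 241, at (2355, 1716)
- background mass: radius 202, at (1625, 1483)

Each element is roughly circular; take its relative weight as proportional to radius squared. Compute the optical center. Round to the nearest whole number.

(2117, 1573)

Weights ∝ r²: point of interest 285² = 81225, foreground mass 310² = 96100, secondary subject 332² = 110224, dark mass 241² = 58081, background mass 202² = 40804; Σw = 386434.
x-moment: 81225·2158 + 96100·2085 + 110224·2173 + 58081·2355 + 40804·1625 = 818256057; centroid 818256057/386434 ≈ 2117.45.
y-moment: 81225·916 + 96100·1780 + 110224·1833 + 58081·1716 + 40804·1483 = 607680020; centroid 607680020/386434 ≈ 1572.53.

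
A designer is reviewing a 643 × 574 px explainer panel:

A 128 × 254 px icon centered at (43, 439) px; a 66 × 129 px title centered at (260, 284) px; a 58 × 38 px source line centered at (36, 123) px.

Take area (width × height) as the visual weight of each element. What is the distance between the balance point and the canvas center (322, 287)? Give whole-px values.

Taking area as weight: icon 128·254 = 32512, title 66·129 = 8514, source line 58·38 = 2204. Sum 43230.
x-moment: 32512·43 + 8514·260 + 2204·36 = 3691000; centroid 3691000/43230 ≈ 85.38.
y-moment: 32512·439 + 8514·284 + 2204·123 = 16961836; centroid 16961836/43230 ≈ 392.36.
Relative to (322, 287): Δ = (-236.62, 105.36); |Δ| = √(-236.62² + 105.36²) ≈ 259.02.

≈ 259 px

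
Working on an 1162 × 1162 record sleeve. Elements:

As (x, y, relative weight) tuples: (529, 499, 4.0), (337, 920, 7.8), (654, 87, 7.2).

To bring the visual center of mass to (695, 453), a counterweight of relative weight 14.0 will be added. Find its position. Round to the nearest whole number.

New total weight: (4.0 + 7.8 + 7.2) + 14.0 = 33.0.
x: target moment 33.0×695 = 22935.0; current 4.0·529 + 7.8·337 + 7.2·654 = 9453.4; the counterweight supplies 13481.6, so x = 13481.6/14.0 ≈ 962.97.
y: target moment 33.0×453 = 14949.0; current 4.0·499 + 7.8·920 + 7.2·87 = 9798.4; the counterweight supplies 5150.6, so y = 5150.6/14.0 ≈ 367.90.

(963, 368)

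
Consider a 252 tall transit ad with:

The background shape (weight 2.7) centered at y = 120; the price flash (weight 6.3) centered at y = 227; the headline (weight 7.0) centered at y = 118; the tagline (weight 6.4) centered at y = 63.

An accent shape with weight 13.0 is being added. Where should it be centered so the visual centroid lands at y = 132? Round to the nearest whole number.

With the accent shape, Σw becomes 2.7 + 6.3 + 7.0 + 6.4 + 13.0 = 35.4.
Along y: (2983.3 + 13.0·y) / 35.4 = 132 (existing moment 2.7·120 + 6.3·227 + 7.0·118 + 6.4·63 = 2983.3) ⇒ y = (4672.8 − 2983.3) / 13.0 ≈ 129.96.

y ≈ 130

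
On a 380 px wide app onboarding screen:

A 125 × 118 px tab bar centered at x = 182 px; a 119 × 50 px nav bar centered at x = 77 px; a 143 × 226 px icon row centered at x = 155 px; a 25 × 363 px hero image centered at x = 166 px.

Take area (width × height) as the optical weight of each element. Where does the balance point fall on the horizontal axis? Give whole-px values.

x ≈ 156

Taking area as weight: tab bar 125·118 = 14750, nav bar 119·50 = 5950, icon row 143·226 = 32318, hero image 25·363 = 9075. Sum 62093.
x-moment: 14750·182 + 5950·77 + 32318·155 + 9075·166 = 9658390; centroid 9658390/62093 ≈ 155.55.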